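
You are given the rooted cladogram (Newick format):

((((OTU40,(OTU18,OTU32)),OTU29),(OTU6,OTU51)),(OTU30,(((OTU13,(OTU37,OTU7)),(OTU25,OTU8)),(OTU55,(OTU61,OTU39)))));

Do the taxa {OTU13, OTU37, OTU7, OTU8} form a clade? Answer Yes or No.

No

The MRCA of the listed taxa subtends ((OTU13,(OTU37,OTU7)),(OTU25,OTU8)).
That clade also contains OTU25, which is not in the proposed group, so the group is not monophyletic.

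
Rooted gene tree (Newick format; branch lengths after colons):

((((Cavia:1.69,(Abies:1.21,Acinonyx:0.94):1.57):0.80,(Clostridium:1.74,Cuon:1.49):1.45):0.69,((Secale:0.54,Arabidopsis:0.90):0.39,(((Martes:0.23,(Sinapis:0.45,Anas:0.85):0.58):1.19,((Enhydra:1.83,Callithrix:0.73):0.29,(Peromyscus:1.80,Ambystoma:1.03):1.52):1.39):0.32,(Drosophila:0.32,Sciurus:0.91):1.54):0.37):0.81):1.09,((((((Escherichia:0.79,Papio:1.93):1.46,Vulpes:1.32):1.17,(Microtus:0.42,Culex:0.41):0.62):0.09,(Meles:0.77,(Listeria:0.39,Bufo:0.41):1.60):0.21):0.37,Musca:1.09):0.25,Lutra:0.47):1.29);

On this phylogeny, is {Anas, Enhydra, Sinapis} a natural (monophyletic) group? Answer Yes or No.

The MRCA of the listed taxa subtends ((Martes,(Sinapis,Anas)),((Enhydra,Callithrix),(Peromyscus,Ambystoma))).
That clade also contains Ambystoma, Callithrix, Martes, Peromyscus, which are not in the proposed group, so the group is not monophyletic.

No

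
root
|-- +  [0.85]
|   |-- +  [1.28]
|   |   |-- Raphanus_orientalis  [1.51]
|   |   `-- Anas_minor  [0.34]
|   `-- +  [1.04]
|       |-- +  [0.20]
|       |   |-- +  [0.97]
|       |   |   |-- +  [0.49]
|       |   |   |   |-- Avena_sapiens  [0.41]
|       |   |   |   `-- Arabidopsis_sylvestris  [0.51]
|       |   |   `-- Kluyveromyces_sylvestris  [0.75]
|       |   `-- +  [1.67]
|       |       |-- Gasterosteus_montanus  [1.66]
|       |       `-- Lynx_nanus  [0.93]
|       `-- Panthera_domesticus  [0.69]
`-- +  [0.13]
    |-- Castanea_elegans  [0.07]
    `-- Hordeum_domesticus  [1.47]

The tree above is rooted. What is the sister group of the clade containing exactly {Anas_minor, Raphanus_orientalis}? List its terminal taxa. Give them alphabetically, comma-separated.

The clade containing exactly {Anas_minor, Raphanus_orientalis} attaches to the tree at the node subtending ((Raphanus_orientalis,Anas_minor),((((Avena_sapiens,Arabidopsis_sylvestris),Kluyveromyces_sylvestris),(Gasterosteus_montanus,Lynx_nanus)),Panthera_domesticus)).
The other lineage descending from that same node — the sister group — is ((((Avena_sapiens,Arabidopsis_sylvestris),Kluyveromyces_sylvestris),(Gasterosteus_montanus,Lynx_nanus)),Panthera_domesticus); its 6 tips in alphabetical order are the answer.

Arabidopsis_sylvestris, Avena_sapiens, Gasterosteus_montanus, Kluyveromyces_sylvestris, Lynx_nanus, Panthera_domesticus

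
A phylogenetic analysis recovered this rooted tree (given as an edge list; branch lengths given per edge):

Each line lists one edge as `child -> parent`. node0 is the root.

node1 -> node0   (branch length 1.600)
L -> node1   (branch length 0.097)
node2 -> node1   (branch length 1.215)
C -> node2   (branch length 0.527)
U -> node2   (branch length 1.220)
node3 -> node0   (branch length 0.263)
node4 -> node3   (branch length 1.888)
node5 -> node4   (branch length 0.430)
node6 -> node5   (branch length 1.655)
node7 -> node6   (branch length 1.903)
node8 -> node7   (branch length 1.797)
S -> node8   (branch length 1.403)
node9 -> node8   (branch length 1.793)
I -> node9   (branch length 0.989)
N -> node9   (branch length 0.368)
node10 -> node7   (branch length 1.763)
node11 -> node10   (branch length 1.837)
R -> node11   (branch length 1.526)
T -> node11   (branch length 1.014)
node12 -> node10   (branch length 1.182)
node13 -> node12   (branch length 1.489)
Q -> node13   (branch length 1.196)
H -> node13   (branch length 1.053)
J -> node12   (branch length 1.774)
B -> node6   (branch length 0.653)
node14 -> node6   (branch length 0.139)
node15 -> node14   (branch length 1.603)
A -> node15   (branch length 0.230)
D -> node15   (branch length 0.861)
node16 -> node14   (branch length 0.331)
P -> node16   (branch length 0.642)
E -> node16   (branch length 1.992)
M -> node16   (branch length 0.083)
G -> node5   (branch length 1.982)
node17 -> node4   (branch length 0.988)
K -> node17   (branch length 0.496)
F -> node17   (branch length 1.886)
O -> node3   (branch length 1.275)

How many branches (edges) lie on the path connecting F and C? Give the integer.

The MRCA of F and C is the root of the tree.
From F up to that node: 4 branches. From C up to the same node: 3 branches. Total: 4 + 3 = 7.

7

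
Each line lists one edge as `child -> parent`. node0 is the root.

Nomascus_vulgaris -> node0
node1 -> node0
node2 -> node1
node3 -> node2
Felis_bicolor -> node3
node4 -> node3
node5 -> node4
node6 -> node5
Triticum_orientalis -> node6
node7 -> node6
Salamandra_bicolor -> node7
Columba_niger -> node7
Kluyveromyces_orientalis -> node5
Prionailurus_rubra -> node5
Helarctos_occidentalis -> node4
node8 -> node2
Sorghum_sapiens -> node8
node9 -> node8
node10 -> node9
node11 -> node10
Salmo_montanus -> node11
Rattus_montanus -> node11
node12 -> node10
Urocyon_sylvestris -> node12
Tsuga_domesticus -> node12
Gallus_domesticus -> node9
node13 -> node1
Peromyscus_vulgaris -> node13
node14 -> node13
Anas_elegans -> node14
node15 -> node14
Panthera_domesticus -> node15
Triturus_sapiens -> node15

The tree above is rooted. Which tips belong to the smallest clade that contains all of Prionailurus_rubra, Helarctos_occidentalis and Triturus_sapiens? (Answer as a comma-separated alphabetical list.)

Anas_elegans, Columba_niger, Felis_bicolor, Gallus_domesticus, Helarctos_occidentalis, Kluyveromyces_orientalis, Panthera_domesticus, Peromyscus_vulgaris, Prionailurus_rubra, Rattus_montanus, Salamandra_bicolor, Salmo_montanus, Sorghum_sapiens, Triticum_orientalis, Triturus_sapiens, Tsuga_domesticus, Urocyon_sylvestris

Tracing Prionailurus_rubra: it sits inside ((Triticum_orientalis,(Salamandra_bicolor,Columba_niger)),Kluyveromyces_orientalis,Prionailurus_rubra).
Tracing Helarctos_occidentalis: it sits inside (((Triticum_orientalis,(Salamandra_bicolor,Columba_niger)),Kluyveromyces_orientalis,Prionailurus_rubra),Helarctos_occidentalis).
Tracing Triturus_sapiens: it sits inside (Panthera_domesticus,Triturus_sapiens).
The smallest clade enclosing all 3 is (((Felis_bicolor,(((Triticum_orientalis,(Salamandra_bicolor,Columba_niger)),Kluyveromyces_orientalis,Prionailurus_rubra),Helarctos_occidentalis)),(Sorghum_sapiens,(((Salmo_montanus,Rattus_montanus),(Urocyon_sylvestris,Tsuga_domesticus)),Gallus_domesticus))),(Peromyscus_vulgaris,(Anas_elegans,(Panthera_domesticus,Triturus_sapiens)))); the answer is its 17 terminal taxa in alphabetical order.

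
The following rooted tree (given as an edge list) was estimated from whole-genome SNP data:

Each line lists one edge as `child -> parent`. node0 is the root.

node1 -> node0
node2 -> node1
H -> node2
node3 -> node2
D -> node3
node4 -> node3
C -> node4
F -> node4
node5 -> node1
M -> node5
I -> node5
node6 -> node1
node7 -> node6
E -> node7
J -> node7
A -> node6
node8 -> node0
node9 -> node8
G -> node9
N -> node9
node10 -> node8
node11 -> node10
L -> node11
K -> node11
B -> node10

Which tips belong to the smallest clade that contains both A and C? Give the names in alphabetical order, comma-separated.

A, C, D, E, F, H, I, J, M

Tracing A: it sits inside ((E,J),A).
Tracing C: it sits inside (C,F).
The smallest clade enclosing both is ((H,(D,(C,F))),(M,I),((E,J),A)); the answer is its 9 terminal taxa in alphabetical order.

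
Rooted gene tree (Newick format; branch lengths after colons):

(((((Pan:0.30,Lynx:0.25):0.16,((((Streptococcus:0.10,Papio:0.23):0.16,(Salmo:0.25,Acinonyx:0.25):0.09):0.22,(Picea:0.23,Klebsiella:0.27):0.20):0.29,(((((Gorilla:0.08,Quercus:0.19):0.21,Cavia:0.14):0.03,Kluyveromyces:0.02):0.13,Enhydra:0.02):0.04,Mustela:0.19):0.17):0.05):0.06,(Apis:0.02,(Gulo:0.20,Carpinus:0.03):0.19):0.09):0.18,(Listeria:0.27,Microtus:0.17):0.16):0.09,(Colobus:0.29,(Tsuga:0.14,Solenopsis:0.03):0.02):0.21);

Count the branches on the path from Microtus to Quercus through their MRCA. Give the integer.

11

The MRCA of Microtus and Quercus is the node subtending ((((Pan,Lynx),((((Streptococcus,Papio),(Salmo,Acinonyx)),(Picea,Klebsiella)),(((((Gorilla,Quercus),Cavia),Kluyveromyces),Enhydra),Mustela))),(Apis,(Gulo,Carpinus))),(Listeria,Microtus)).
From Microtus up to that node: 2 branches. From Quercus up to the same node: 9 branches. Total: 2 + 9 = 11.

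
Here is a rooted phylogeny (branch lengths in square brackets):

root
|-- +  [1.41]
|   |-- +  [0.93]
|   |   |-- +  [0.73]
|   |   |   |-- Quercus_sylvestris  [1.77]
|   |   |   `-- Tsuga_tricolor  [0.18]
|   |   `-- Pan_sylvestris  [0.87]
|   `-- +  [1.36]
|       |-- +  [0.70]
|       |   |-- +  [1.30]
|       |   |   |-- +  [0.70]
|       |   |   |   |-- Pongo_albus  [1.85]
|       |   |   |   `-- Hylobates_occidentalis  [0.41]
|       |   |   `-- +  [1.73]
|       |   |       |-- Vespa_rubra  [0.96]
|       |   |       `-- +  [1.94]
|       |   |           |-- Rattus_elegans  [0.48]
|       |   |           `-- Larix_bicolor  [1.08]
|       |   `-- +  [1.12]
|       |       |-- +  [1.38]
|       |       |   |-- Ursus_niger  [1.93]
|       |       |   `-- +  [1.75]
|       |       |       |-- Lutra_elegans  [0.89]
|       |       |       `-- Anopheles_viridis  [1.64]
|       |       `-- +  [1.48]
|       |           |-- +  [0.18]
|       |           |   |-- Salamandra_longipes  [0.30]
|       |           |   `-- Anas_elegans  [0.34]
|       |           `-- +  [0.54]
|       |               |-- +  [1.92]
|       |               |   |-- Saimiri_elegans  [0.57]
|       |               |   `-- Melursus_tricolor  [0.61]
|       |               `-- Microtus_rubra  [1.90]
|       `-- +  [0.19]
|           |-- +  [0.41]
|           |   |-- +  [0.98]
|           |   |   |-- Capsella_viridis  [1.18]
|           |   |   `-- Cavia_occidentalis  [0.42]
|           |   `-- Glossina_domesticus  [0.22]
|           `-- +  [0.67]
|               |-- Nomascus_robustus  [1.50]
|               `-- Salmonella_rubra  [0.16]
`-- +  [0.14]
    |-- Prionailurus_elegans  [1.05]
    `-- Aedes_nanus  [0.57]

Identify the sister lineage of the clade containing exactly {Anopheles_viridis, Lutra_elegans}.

The clade containing exactly {Anopheles_viridis, Lutra_elegans} attaches to the tree at the node subtending (Ursus_niger,(Lutra_elegans,Anopheles_viridis)).
The other lineage descending from that same node — the sister group — is the single tip Ursus_niger.

Ursus_niger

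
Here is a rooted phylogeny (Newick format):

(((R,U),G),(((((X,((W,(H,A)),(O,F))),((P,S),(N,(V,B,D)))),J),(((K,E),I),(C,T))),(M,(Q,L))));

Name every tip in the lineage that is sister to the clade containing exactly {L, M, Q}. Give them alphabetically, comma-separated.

The clade containing exactly {L, M, Q} attaches to the tree at the node subtending (((((X,((W,(H,A)),(O,F))),((P,S),(N,(V,B,D)))),J),(((K,E),I),(C,T))),(M,(Q,L))).
The other lineage descending from that same node — the sister group — is ((((X,((W,(H,A)),(O,F))),((P,S),(N,(V,B,D)))),J),(((K,E),I),(C,T))); its 18 tips in alphabetical order are the answer.

A, B, C, D, E, F, H, I, J, K, N, O, P, S, T, V, W, X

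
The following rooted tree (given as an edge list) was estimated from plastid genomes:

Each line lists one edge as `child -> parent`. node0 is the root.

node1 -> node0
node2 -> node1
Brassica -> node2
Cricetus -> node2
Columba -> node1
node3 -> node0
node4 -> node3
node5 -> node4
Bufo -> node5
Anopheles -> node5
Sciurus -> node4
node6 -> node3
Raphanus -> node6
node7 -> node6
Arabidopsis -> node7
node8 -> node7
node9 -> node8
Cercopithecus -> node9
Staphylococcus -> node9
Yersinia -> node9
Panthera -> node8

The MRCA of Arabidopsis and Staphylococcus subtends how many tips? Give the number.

The MRCA of Arabidopsis and Staphylococcus is the node subtending (Arabidopsis,((Cercopithecus,Staphylococcus,Yersinia),Panthera)).
That clade contains 5 terminal taxa: Arabidopsis, Cercopithecus, Panthera, Staphylococcus, Yersinia.

5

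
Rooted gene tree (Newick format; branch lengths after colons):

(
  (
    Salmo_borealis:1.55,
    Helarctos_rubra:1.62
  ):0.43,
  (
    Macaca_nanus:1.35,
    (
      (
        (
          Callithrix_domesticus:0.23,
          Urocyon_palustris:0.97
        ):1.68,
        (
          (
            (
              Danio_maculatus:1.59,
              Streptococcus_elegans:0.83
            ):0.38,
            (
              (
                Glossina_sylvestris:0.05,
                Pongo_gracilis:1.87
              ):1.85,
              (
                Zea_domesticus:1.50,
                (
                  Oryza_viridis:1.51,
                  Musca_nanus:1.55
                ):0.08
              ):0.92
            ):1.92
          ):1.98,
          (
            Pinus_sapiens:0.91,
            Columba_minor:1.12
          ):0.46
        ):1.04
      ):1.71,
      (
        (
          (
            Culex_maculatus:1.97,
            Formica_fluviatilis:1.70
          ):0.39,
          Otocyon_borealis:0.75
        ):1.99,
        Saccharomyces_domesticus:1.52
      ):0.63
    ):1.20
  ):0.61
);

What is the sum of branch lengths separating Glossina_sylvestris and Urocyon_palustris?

9.49

The path runs Glossina_sylvestris → … → MRCA → … → Urocyon_palustris; the MRCA is the node subtending ((Callithrix_domesticus,Urocyon_palustris),(((Danio_maculatus,Streptococcus_elegans),((Glossina_sylvestris,Pongo_gracilis),(Zea_domesticus,(Oryza_viridis,Musca_nanus)))),(Pinus_sapiens,Columba_minor))).
Branch lengths along that path: 0.05 + 1.85 + 1.92 + 1.98 + 1.04 + 1.68 + 0.97 = 9.49.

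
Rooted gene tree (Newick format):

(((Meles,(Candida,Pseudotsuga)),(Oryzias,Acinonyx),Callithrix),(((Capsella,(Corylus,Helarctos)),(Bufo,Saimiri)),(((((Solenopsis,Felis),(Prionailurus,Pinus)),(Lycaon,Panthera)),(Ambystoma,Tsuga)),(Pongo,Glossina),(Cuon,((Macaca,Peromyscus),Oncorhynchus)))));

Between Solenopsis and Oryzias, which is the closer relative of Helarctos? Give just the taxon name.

The MRCA of Helarctos and Solenopsis subtends (((Capsella,(Corylus,Helarctos)),(Bufo,Saimiri)),(((((Solenopsis,Felis),(Prionailurus,Pinus)),(Lycaon,Panthera)),(Ambystoma,Tsuga)),(Pongo,Glossina),(Cuon,((Macaca,Peromyscus),Oncorhynchus)))) (19 taxa).
The MRCA of Helarctos and Oryzias is the root, subtending the entire tree (25 taxa).
The first is nested inside the second, so Helarctos shares a more recent common ancestor with Solenopsis.

Solenopsis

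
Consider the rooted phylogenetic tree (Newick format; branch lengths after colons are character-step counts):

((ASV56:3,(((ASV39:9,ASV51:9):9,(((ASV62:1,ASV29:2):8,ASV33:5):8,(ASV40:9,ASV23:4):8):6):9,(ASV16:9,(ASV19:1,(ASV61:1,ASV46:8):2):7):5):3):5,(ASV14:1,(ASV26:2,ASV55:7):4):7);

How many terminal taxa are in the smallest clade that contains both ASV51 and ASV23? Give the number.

7

The MRCA of ASV51 and ASV23 is the node subtending ((ASV39,ASV51),(((ASV62,ASV29),ASV33),(ASV40,ASV23))).
That clade contains 7 terminal taxa: ASV23, ASV29, ASV33, ASV39, ASV40, ASV51, ASV62.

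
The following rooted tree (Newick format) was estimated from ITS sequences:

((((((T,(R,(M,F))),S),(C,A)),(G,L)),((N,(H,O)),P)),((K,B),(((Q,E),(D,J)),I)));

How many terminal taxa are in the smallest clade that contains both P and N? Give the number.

4

The MRCA of P and N is the node subtending ((N,(H,O)),P).
That clade contains 4 terminal taxa: H, N, O, P.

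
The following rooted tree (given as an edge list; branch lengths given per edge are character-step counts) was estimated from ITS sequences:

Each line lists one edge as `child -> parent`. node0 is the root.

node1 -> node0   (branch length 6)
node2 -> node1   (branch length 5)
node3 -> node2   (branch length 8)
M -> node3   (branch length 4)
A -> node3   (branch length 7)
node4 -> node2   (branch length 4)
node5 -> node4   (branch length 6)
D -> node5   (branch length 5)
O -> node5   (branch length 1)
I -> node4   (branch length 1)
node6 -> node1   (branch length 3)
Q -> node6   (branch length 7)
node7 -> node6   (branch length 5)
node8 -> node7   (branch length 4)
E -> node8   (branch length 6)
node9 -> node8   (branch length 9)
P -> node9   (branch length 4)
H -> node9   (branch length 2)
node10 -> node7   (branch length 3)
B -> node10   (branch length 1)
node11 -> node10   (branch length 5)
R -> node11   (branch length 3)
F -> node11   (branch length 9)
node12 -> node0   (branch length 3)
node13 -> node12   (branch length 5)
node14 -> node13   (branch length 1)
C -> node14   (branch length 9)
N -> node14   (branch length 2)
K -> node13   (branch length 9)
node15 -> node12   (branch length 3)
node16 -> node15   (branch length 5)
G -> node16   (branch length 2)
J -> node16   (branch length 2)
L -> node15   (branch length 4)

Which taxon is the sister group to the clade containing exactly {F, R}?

B

The clade containing exactly {F, R} attaches to the tree at the node subtending (B,(R,F)).
The other lineage descending from that same node — the sister group — is the single tip B.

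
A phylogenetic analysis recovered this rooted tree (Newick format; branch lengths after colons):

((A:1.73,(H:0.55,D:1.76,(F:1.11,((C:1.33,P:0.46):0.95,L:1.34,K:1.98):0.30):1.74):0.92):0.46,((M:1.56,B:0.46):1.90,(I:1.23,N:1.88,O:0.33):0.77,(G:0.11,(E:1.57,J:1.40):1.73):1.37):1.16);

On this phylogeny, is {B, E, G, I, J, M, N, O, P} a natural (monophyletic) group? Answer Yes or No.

No

The MRCA of the listed taxa is the root, so the smallest clade containing them is the whole tree.
That clade also contains A, C, D, F, H, K, L, which are not in the proposed group, so the group is not monophyletic.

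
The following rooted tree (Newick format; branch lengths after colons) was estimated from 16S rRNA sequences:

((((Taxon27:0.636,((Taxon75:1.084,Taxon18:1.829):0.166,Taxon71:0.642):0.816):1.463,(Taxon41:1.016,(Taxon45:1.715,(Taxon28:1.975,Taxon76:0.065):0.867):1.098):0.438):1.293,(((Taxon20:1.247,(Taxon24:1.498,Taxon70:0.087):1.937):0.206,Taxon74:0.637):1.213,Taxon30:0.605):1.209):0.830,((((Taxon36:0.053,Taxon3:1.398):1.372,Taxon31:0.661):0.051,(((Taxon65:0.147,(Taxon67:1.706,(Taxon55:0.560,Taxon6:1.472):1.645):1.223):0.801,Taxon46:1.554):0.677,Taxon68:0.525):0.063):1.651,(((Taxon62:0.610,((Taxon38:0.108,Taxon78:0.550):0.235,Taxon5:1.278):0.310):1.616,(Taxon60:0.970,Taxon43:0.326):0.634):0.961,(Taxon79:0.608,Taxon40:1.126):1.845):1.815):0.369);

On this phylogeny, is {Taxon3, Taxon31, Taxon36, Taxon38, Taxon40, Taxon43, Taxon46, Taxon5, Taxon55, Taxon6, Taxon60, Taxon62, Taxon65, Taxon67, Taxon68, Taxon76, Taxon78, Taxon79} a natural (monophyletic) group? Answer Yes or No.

The MRCA of the listed taxa is the root, so the smallest clade containing them is the whole tree.
That clade also contains Taxon18, Taxon20, Taxon24, Taxon27, Taxon28, Taxon30, Taxon41, Taxon45, Taxon70, Taxon71, Taxon74, Taxon75, which are not in the proposed group, so the group is not monophyletic.

No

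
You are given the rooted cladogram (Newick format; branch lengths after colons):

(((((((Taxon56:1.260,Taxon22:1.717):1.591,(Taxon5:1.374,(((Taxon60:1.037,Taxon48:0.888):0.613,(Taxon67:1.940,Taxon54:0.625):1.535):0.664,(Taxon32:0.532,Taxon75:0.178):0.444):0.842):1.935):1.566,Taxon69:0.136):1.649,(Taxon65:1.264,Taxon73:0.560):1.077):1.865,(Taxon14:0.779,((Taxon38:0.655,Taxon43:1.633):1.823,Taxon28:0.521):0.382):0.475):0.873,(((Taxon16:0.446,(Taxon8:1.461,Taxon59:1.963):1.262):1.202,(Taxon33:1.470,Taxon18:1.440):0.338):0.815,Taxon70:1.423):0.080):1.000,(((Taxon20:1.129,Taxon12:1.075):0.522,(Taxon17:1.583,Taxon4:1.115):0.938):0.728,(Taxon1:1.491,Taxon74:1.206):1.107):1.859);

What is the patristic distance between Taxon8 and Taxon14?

6.947

The path runs Taxon8 → … → MRCA → … → Taxon14; the MRCA is the node subtending ((((((Taxon56,Taxon22),(Taxon5,(((Taxon60,Taxon48),(Taxon67,Taxon54)),(Taxon32,Taxon75)))),Taxon69),(Taxon65,Taxon73)),(Taxon14,((Taxon38,Taxon43),Taxon28))),(((Taxon16,(Taxon8,Taxon59)),(Taxon33,Taxon18)),Taxon70)).
Branch lengths along that path: 1.461 + 1.262 + 1.202 + 0.815 + 0.080 + 0.873 + 0.475 + 0.779 = 6.947.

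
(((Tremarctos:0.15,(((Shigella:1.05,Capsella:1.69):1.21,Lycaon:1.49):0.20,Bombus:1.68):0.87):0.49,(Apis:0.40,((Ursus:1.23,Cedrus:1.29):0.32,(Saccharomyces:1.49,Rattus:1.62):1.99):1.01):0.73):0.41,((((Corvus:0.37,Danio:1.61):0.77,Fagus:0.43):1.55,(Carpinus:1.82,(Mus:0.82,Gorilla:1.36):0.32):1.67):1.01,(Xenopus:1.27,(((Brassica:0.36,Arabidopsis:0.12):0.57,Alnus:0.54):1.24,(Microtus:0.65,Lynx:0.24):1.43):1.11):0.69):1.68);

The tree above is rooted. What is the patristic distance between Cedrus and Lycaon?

The path runs Cedrus → … → MRCA → … → Lycaon; the MRCA is the node subtending ((Tremarctos,(((Shigella,Capsella),Lycaon),Bombus)),(Apis,((Ursus,Cedrus),(Saccharomyces,Rattus)))).
Branch lengths along that path: 1.29 + 0.32 + 1.01 + 0.73 + 0.49 + 0.87 + 0.20 + 1.49 = 6.40.

6.40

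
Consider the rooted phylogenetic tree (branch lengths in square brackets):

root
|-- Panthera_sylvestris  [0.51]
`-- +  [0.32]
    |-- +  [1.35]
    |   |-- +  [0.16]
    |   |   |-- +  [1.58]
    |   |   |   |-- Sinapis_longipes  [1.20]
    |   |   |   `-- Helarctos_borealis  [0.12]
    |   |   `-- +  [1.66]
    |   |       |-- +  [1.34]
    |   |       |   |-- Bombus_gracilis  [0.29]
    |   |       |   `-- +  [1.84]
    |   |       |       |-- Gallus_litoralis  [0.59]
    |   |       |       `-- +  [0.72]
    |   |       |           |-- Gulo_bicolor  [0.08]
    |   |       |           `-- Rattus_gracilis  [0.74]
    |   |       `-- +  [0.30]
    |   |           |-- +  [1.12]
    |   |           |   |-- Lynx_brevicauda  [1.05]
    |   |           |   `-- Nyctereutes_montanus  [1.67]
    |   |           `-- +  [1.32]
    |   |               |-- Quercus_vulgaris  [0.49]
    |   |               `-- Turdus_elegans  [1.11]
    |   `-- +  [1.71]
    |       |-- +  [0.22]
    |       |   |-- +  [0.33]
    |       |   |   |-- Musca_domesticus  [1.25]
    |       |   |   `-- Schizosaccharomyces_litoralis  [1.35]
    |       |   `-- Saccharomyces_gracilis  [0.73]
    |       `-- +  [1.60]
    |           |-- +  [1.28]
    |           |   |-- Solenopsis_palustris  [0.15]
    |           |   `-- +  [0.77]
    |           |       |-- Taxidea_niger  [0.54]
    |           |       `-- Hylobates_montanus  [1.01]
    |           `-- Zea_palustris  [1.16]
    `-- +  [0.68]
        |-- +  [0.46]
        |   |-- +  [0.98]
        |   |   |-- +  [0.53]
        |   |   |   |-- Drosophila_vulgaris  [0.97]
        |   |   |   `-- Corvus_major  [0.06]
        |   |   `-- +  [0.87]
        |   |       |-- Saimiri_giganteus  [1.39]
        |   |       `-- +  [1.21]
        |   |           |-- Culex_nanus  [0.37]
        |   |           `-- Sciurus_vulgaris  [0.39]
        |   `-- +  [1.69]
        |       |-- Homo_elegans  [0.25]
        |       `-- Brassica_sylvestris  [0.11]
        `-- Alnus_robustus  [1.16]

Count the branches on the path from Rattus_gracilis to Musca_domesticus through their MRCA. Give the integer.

10

The MRCA of Rattus_gracilis and Musca_domesticus is the node subtending (((Sinapis_longipes,Helarctos_borealis),((Bombus_gracilis,(Gallus_litoralis,(Gulo_bicolor,Rattus_gracilis))),((Lynx_brevicauda,Nyctereutes_montanus),(Quercus_vulgaris,Turdus_elegans)))),(((Musca_domesticus,Schizosaccharomyces_litoralis),Saccharomyces_gracilis),((Solenopsis_palustris,(Taxidea_niger,Hylobates_montanus)),Zea_palustris))).
From Rattus_gracilis up to that node: 6 branches. From Musca_domesticus up to the same node: 4 branches. Total: 6 + 4 = 10.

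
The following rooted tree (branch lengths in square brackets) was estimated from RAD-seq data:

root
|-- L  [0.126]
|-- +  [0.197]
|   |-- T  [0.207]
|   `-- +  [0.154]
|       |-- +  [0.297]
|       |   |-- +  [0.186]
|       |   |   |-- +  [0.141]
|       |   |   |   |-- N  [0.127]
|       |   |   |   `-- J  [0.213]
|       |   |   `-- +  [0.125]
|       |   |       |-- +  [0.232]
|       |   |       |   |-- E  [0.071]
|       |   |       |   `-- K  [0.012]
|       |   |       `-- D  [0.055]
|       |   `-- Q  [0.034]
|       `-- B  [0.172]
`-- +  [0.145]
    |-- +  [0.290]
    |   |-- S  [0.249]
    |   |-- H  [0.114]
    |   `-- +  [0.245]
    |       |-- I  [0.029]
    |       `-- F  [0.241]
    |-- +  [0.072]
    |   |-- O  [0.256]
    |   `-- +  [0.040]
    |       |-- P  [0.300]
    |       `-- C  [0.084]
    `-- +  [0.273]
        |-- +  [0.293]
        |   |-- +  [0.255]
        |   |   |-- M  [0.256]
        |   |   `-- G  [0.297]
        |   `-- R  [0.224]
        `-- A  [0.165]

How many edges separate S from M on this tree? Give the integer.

The MRCA of S and M is the node subtending ((S,H,(I,F)),(O,(P,C)),(((M,G),R),A)).
From S up to that node: 2 branches. From M up to the same node: 4 branches. Total: 2 + 4 = 6.

6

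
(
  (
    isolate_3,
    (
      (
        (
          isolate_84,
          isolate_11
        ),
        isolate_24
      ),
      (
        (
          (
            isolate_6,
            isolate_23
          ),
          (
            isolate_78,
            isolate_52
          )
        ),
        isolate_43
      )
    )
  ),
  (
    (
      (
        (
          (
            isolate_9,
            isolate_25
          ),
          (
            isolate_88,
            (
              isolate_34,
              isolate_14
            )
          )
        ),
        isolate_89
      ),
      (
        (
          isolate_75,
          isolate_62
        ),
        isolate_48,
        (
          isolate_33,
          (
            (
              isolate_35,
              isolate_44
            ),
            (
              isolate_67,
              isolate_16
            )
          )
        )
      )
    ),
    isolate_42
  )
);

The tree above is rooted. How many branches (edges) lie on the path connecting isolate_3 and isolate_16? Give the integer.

9

The MRCA of isolate_3 and isolate_16 is the root of the tree.
From isolate_3 up to that node: 2 branches. From isolate_16 up to the same node: 7 branches. Total: 2 + 7 = 9.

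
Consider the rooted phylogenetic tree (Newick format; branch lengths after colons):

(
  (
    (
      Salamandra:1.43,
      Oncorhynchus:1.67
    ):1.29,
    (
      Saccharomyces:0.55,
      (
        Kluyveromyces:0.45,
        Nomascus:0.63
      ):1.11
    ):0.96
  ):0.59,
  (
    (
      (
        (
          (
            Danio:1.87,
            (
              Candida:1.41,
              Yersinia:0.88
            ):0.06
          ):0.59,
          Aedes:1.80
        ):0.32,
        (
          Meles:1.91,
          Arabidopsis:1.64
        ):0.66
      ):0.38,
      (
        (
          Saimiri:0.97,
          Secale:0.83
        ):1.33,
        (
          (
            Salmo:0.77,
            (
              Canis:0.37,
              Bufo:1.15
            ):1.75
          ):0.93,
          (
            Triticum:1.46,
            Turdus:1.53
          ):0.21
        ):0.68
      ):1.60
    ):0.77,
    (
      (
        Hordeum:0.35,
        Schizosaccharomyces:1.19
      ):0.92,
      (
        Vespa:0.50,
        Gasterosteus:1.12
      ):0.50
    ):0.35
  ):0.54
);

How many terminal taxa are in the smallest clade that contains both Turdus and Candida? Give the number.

The MRCA of Turdus and Candida is the node subtending ((((Danio,(Candida,Yersinia)),Aedes),(Meles,Arabidopsis)),((Saimiri,Secale),((Salmo,(Canis,Bufo)),(Triticum,Turdus)))).
That clade contains 13 terminal taxa: Aedes, Arabidopsis, Bufo, Candida, Canis, Danio, Meles, Saimiri, Salmo, Secale, Triticum, Turdus, Yersinia.

13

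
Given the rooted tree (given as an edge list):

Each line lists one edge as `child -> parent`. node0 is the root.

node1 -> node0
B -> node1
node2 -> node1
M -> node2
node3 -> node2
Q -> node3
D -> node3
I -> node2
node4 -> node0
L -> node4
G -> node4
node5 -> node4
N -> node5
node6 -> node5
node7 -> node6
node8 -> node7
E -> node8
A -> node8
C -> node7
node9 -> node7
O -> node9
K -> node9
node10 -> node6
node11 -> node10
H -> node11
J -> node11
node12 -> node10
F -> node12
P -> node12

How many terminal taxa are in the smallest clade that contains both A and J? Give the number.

The MRCA of A and J is the node subtending (((E,A),C,(O,K)),((H,J),(F,P))).
That clade contains 9 terminal taxa: A, C, E, F, H, J, K, O, P.

9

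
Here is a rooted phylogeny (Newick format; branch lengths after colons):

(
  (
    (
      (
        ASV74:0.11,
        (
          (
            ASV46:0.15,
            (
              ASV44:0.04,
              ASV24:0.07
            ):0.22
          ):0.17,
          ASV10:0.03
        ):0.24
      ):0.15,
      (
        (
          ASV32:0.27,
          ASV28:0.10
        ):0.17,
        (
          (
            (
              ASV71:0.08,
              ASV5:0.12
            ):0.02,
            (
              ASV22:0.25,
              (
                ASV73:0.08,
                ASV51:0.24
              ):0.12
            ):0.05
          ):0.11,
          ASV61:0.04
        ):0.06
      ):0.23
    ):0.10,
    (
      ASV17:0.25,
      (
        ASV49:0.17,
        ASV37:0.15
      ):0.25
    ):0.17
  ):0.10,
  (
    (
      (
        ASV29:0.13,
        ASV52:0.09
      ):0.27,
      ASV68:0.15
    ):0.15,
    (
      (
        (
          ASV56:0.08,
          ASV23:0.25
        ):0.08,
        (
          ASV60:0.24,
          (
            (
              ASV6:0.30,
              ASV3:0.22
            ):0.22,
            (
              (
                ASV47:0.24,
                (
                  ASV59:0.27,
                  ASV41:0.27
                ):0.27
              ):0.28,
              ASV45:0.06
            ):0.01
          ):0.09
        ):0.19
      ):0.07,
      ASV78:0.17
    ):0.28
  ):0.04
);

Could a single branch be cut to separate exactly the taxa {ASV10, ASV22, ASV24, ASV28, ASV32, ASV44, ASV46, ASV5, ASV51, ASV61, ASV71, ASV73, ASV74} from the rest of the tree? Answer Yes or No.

The most recent common ancestor of these taxa subtends ((ASV74,((ASV46,(ASV44,ASV24)),ASV10)),((ASV32,ASV28),(((ASV71,ASV5),(ASV22,(ASV73,ASV51))),ASV61))).
That clade has exactly 13 tips — every listed taxon and nothing else — so the group is monophyletic.

Yes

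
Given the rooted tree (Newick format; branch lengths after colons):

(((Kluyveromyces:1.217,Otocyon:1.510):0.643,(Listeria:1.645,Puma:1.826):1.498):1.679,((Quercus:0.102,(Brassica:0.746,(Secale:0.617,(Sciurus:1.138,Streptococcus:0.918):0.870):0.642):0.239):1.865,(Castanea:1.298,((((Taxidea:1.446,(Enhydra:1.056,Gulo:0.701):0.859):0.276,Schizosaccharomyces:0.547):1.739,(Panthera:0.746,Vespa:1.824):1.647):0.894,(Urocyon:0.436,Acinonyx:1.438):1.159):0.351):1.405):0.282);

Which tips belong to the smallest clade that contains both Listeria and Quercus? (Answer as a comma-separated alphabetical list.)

Tracing Listeria: it sits inside (Listeria,Puma).
Tracing Quercus: it sits inside (Quercus,(Brassica,(Secale,(Sciurus,Streptococcus)))).
The smallest clade enclosing both is the whole tree (their MRCA is the root), so the answer is all 18 tips in alphabetical order.

Acinonyx, Brassica, Castanea, Enhydra, Gulo, Kluyveromyces, Listeria, Otocyon, Panthera, Puma, Quercus, Schizosaccharomyces, Sciurus, Secale, Streptococcus, Taxidea, Urocyon, Vespa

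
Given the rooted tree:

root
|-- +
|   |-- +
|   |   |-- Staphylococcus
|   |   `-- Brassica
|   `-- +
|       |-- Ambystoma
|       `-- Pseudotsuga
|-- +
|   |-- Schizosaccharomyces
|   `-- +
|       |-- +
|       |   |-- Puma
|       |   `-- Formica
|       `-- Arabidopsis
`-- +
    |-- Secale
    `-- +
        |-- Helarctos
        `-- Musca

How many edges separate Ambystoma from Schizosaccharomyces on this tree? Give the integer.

The MRCA of Ambystoma and Schizosaccharomyces is the root of the tree.
From Ambystoma up to that node: 3 branches. From Schizosaccharomyces up to the same node: 2 branches. Total: 3 + 2 = 5.

5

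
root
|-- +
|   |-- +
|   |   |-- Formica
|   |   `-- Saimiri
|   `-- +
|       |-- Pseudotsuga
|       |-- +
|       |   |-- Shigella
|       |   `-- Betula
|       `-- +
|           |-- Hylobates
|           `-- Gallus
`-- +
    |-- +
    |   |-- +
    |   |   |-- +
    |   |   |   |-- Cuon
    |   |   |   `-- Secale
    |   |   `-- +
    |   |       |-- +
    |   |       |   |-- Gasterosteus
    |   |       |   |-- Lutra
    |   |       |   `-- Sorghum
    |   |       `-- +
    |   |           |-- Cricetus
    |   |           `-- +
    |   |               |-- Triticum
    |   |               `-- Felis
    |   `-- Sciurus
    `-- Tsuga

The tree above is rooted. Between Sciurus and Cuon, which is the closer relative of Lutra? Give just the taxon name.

The MRCA of Lutra and Cuon subtends ((Cuon,Secale),((Gasterosteus,Lutra,Sorghum),(Cricetus,(Triticum,Felis)))) (8 taxa).
The MRCA of Lutra and Sciurus subtends (((Cuon,Secale),((Gasterosteus,Lutra,Sorghum),(Cricetus,(Triticum,Felis)))),Sciurus) (9 taxa).
The first is nested inside the second, so Lutra shares a more recent common ancestor with Cuon.

Cuon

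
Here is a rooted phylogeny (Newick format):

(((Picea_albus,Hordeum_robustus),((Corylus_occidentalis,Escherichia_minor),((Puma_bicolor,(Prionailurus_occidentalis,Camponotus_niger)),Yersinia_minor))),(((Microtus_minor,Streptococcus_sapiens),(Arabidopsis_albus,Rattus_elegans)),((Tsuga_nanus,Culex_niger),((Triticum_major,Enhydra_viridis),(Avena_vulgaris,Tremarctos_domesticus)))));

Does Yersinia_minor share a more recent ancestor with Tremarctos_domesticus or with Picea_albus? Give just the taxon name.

The MRCA of Yersinia_minor and Picea_albus subtends ((Picea_albus,Hordeum_robustus),((Corylus_occidentalis,Escherichia_minor),((Puma_bicolor,(Prionailurus_occidentalis,Camponotus_niger)),Yersinia_minor))) (8 taxa).
The MRCA of Yersinia_minor and Tremarctos_domesticus is the root, subtending the entire tree (18 taxa).
The first is nested inside the second, so Yersinia_minor shares a more recent common ancestor with Picea_albus.

Picea_albus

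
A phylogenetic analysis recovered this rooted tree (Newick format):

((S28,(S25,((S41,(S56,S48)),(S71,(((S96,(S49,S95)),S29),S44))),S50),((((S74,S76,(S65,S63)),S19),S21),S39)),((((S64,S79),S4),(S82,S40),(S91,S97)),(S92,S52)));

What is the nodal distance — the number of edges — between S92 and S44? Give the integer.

The MRCA of S92 and S44 is the root of the tree.
From S92 up to that node: 3 branches. From S44 up to the same node: 6 branches. Total: 3 + 6 = 9.

9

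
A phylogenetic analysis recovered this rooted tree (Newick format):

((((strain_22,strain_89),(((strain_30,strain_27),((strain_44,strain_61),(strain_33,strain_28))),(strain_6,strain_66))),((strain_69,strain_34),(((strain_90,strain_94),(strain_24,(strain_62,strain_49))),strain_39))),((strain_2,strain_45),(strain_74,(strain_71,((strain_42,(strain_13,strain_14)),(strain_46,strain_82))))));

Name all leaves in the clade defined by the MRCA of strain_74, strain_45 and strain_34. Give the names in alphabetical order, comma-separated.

strain_13, strain_14, strain_2, strain_22, strain_24, strain_27, strain_28, strain_30, strain_33, strain_34, strain_39, strain_42, strain_44, strain_45, strain_46, strain_49, strain_6, strain_61, strain_62, strain_66, strain_69, strain_71, strain_74, strain_82, strain_89, strain_90, strain_94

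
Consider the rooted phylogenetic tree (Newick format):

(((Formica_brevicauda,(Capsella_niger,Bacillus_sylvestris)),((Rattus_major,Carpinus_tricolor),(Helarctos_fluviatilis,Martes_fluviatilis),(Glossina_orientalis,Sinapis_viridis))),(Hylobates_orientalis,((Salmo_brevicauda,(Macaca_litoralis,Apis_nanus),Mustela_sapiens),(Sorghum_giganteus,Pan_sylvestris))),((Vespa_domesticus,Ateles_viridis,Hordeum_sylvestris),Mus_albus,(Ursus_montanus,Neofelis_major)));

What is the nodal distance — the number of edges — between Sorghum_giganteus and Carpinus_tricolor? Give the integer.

8

The MRCA of Sorghum_giganteus and Carpinus_tricolor is the root of the tree.
From Sorghum_giganteus up to that node: 4 branches. From Carpinus_tricolor up to the same node: 4 branches. Total: 4 + 4 = 8.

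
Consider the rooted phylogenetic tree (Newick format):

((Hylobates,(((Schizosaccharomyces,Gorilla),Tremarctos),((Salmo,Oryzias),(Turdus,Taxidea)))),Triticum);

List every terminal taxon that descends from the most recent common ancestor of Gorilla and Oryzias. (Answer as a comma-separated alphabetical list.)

Tracing Gorilla: it sits inside (Schizosaccharomyces,Gorilla).
Tracing Oryzias: it sits inside (Salmo,Oryzias).
The smallest clade enclosing both is (((Schizosaccharomyces,Gorilla),Tremarctos),((Salmo,Oryzias),(Turdus,Taxidea))); the answer is its 7 terminal taxa in alphabetical order.

Gorilla, Oryzias, Salmo, Schizosaccharomyces, Taxidea, Tremarctos, Turdus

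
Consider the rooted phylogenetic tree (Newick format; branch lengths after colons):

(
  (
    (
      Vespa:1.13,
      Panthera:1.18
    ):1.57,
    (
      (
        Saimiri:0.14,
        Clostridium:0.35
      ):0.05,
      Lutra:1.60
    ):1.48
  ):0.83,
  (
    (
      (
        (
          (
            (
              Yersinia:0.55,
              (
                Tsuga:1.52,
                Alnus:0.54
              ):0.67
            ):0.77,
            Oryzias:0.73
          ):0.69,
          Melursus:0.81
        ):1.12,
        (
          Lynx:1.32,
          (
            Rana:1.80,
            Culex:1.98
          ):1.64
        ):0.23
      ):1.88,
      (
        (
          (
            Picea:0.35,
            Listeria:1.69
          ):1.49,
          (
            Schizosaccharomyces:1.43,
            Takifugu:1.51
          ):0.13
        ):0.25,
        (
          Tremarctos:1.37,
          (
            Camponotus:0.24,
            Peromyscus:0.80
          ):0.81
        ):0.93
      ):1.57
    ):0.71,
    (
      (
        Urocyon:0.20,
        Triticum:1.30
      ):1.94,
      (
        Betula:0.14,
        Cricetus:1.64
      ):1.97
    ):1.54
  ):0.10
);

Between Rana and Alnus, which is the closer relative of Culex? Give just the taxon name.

Rana

The MRCA of Culex and Rana subtends (Rana,Culex) (2 taxa).
The MRCA of Culex and Alnus subtends ((((Yersinia,(Tsuga,Alnus)),Oryzias),Melursus),(Lynx,(Rana,Culex))) (8 taxa).
The first is nested inside the second, so Culex shares a more recent common ancestor with Rana.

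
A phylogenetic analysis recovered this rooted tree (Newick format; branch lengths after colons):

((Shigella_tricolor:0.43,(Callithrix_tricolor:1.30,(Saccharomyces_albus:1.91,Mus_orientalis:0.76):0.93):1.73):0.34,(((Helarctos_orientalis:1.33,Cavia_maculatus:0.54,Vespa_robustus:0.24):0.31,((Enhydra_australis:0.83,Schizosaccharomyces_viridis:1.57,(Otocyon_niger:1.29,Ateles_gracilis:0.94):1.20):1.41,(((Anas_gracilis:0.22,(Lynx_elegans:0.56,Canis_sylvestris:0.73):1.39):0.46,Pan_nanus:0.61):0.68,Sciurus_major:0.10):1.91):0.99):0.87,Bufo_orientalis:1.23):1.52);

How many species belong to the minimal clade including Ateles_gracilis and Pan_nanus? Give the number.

9

The MRCA of Ateles_gracilis and Pan_nanus is the node subtending ((Enhydra_australis,Schizosaccharomyces_viridis,(Otocyon_niger,Ateles_gracilis)),(((Anas_gracilis,(Lynx_elegans,Canis_sylvestris)),Pan_nanus),Sciurus_major)).
That clade contains 9 terminal taxa: Anas_gracilis, Ateles_gracilis, Canis_sylvestris, Enhydra_australis, Lynx_elegans, Otocyon_niger, Pan_nanus, Schizosaccharomyces_viridis, Sciurus_major.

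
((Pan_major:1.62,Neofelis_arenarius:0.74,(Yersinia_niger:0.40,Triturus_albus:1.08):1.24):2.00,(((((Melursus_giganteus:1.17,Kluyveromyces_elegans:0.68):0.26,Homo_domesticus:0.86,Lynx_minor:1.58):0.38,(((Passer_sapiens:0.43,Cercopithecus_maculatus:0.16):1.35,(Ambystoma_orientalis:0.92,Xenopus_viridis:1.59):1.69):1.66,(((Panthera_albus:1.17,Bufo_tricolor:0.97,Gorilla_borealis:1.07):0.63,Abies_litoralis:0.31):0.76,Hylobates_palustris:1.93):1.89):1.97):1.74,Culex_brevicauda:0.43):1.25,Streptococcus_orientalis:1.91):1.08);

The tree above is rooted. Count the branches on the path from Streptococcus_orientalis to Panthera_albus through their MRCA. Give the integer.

The MRCA of Streptococcus_orientalis and Panthera_albus is the node subtending (((((Melursus_giganteus,Kluyveromyces_elegans),Homo_domesticus,Lynx_minor),(((Passer_sapiens,Cercopithecus_maculatus),(Ambystoma_orientalis,Xenopus_viridis)),(((Panthera_albus,Bufo_tricolor,Gorilla_borealis),Abies_litoralis),Hylobates_palustris))),Culex_brevicauda),Streptococcus_orientalis).
From Streptococcus_orientalis up to that node: 1 branch. From Panthera_albus up to the same node: 7 branches. Total: 1 + 7 = 8.

8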